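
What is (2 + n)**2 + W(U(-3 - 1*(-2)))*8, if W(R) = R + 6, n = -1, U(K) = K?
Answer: 41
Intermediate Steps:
W(R) = 6 + R
(2 + n)**2 + W(U(-3 - 1*(-2)))*8 = (2 - 1)**2 + (6 + (-3 - 1*(-2)))*8 = 1**2 + (6 + (-3 + 2))*8 = 1 + (6 - 1)*8 = 1 + 5*8 = 1 + 40 = 41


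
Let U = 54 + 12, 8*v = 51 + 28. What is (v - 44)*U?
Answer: -9009/4 ≈ -2252.3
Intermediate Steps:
v = 79/8 (v = (51 + 28)/8 = (⅛)*79 = 79/8 ≈ 9.8750)
U = 66
(v - 44)*U = (79/8 - 44)*66 = -273/8*66 = -9009/4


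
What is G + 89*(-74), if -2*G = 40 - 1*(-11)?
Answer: -13223/2 ≈ -6611.5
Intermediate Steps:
G = -51/2 (G = -(40 - 1*(-11))/2 = -(40 + 11)/2 = -½*51 = -51/2 ≈ -25.500)
G + 89*(-74) = -51/2 + 89*(-74) = -51/2 - 6586 = -13223/2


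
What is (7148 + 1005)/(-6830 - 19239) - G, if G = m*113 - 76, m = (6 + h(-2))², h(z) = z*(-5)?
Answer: -752150941/26069 ≈ -28852.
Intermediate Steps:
h(z) = -5*z
m = 256 (m = (6 - 5*(-2))² = (6 + 10)² = 16² = 256)
G = 28852 (G = 256*113 - 76 = 28928 - 76 = 28852)
(7148 + 1005)/(-6830 - 19239) - G = (7148 + 1005)/(-6830 - 19239) - 1*28852 = 8153/(-26069) - 28852 = 8153*(-1/26069) - 28852 = -8153/26069 - 28852 = -752150941/26069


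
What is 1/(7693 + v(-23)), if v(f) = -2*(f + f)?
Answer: 1/7785 ≈ 0.00012845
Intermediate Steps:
v(f) = -4*f
1/(7693 + v(-23)) = 1/(7693 - 4*(-23)) = 1/(7693 + 92) = 1/7785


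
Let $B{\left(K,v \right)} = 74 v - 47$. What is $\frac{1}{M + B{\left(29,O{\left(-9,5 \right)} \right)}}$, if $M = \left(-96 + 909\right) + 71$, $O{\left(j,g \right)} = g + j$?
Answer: $\frac{1}{541} \approx 0.0018484$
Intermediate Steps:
$M = 884$ ($M = 813 + 71 = 884$)
$B{\left(K,v \right)} = -47 + 74 v$
$\frac{1}{M + B{\left(29,O{\left(-9,5 \right)} \right)}} = \frac{1}{884 + \left(-47 + 74 \left(5 - 9\right)\right)} = \frac{1}{884 + \left(-47 + 74 \left(-4\right)\right)} = \frac{1}{884 - 343} = \frac{1}{541}$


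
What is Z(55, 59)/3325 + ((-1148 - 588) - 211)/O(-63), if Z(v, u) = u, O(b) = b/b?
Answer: -6473716/3325 ≈ -1947.0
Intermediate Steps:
O(b) = 1
Z(55, 59)/3325 + ((-1148 - 588) - 211)/O(-63) = 59/3325 + ((-1148 - 588) - 211)/1 = 59*(1/3325) + (-1736 - 211)*1 = 59/3325 - 1947*1 = 59/3325 - 1947 = -6473716/3325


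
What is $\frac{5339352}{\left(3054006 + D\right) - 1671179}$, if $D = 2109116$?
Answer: $\frac{1779784}{1163981} \approx 1.529$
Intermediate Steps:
$\frac{5339352}{\left(3054006 + D\right) - 1671179} = \frac{5339352}{\left(3054006 + 2109116\right) - 1671179} = \frac{5339352}{5163122 - 1671179} = \frac{5339352}{3491943} = 5339352 \cdot \frac{1}{3491943} = \frac{1779784}{1163981}$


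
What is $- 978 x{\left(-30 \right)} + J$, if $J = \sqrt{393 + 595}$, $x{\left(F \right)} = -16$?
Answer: $15648 + 2 \sqrt{247} \approx 15679.0$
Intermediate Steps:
$J = 2 \sqrt{247}$ ($J = \sqrt{988} = 2 \sqrt{247} \approx 31.432$)
$- 978 x{\left(-30 \right)} + J = \left(-978\right) \left(-16\right) + 2 \sqrt{247} = 15648 + 2 \sqrt{247}$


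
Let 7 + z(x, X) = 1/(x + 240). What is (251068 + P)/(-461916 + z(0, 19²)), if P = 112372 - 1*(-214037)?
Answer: -4779120/3822811 ≈ -1.2502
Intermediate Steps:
z(x, X) = -7 + 1/(240 + x) (z(x, X) = -7 + 1/(x + 240) = -7 + 1/(240 + x))
P = 326409 (P = 112372 + 214037 = 326409)
(251068 + P)/(-461916 + z(0, 19²)) = (251068 + 326409)/(-461916 + (-1679 - 7*0)/(240 + 0)) = 577477/(-461916 + (-1679 + 0)/240) = 577477/(-461916 + (1/240)*(-1679)) = 577477/(-461916 - 1679/240) = 577477/(-110861519/240) = 577477*(-240/110861519) = -4779120/3822811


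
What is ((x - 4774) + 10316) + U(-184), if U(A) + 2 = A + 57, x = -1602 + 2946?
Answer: 6757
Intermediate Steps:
x = 1344
U(A) = 55 + A (U(A) = -2 + (A + 57) = -2 + (57 + A) = 55 + A)
((x - 4774) + 10316) + U(-184) = ((1344 - 4774) + 10316) + (55 - 184) = (-3430 + 10316) - 129 = 6886 - 129 = 6757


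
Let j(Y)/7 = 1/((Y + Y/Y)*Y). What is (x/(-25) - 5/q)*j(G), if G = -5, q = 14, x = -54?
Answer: 631/1000 ≈ 0.63100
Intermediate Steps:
j(Y) = 7/(Y*(1 + Y)) (j(Y) = 7*(1/((Y + Y/Y)*Y)) = 7*(1/((Y + 1)*Y)) = 7*(1/((1 + Y)*Y)) = 7*(1/(Y*(1 + Y))) = 7/(Y*(1 + Y)))
(x/(-25) - 5/q)*j(G) = (-54/(-25) - 5/14)*(7/(-5*(1 - 5))) = (-54*(-1/25) - 5*1/14)*(7*(-⅕)/(-4)) = (54/25 - 5/14)*(7*(-⅕)*(-¼)) = (631/350)*(7/20) = 631/1000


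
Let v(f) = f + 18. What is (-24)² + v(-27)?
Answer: 567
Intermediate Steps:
v(f) = 18 + f
(-24)² + v(-27) = (-24)² + (18 - 27) = 576 - 9 = 567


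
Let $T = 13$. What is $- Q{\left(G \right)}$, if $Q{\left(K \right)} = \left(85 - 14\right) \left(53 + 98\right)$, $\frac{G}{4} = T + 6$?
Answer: $-10721$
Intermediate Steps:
$G = 76$ ($G = 4 \left(13 + 6\right) = 4 \cdot 19 = 76$)
$Q{\left(K \right)} = 10721$ ($Q{\left(K \right)} = 71 \cdot 151 = 10721$)
$- Q{\left(G \right)} = \left(-1\right) 10721 = -10721$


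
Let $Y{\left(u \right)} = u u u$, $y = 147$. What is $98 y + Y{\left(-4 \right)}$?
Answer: $14342$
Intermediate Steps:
$Y{\left(u \right)} = u^{3}$ ($Y{\left(u \right)} = u^{2} u = u^{3}$)
$98 y + Y{\left(-4 \right)} = 98 \cdot 147 + \left(-4\right)^{3} = 14406 - 64 = 14342$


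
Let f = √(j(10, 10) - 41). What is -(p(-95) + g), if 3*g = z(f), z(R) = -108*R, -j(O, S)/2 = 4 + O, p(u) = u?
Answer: 95 + 36*I*√69 ≈ 95.0 + 299.04*I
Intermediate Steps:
j(O, S) = -8 - 2*O (j(O, S) = -2*(4 + O) = -8 - 2*O)
f = I*√69 (f = √((-8 - 2*10) - 41) = √((-8 - 20) - 41) = √(-28 - 41) = √(-69) = I*√69 ≈ 8.3066*I)
g = -36*I*√69 (g = (-108*I*√69)/3 = -36*I*√69 ≈ -299.04*I)
-(p(-95) + g) = -(-95 - 36*I*√69) = 95 + 36*I*√69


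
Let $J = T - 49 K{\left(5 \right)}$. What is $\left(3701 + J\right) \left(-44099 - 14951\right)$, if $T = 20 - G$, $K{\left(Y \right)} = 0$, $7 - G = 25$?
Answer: $-220787950$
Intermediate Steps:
$G = -18$ ($G = 7 - 25 = -18$)
$T = 38$ ($T = 20 - -18 = 20 + 18 = 38$)
$J = 38$ ($J = 38 - 0 = 38 + 0 = 38$)
$\left(3701 + J\right) \left(-44099 - 14951\right) = \left(3701 + 38\right) \left(-44099 - 14951\right) = 3739 \left(-59050\right) = -220787950$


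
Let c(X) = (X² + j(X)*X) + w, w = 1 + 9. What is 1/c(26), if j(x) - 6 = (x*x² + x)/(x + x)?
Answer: 1/9643 ≈ 0.00010370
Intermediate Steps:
w = 10
j(x) = 6 + (x + x³)/(2*x) (j(x) = 6 + (x*x² + x)/(x + x) = 6 + (x³ + x)/((2*x)) = 6 + (x + x³)*(1/(2*x)) = 6 + (x + x³)/(2*x))
c(X) = 10 + X² + X*(13/2 + X²/2) (c(X) = (X² + (13/2 + X²/2)*X) + 10 = (X² + X*(13/2 + X²/2)) + 10 = 10 + X² + X*(13/2 + X²/2))
1/c(26) = 1/(10 + 26² + (½)*26*(13 + 26²)) = 1/(10 + 676 + (½)*26*(13 + 676)) = 1/(10 + 676 + (½)*26*689) = 1/(10 + 676 + 8957) = 1/9643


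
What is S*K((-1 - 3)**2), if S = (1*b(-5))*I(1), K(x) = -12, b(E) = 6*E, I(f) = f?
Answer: 360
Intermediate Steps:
S = -30 (S = (1*(6*(-5)))*1 = (1*(-30))*1 = -30*1 = -30)
S*K((-1 - 3)**2) = -30*(-12) = 360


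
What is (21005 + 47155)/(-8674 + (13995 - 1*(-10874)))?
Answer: 13632/3239 ≈ 4.2087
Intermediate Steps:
(21005 + 47155)/(-8674 + (13995 - 1*(-10874))) = 68160/(-8674 + (13995 + 10874)) = 68160/(-8674 + 24869) = 68160/16195 = 68160*(1/16195) = 13632/3239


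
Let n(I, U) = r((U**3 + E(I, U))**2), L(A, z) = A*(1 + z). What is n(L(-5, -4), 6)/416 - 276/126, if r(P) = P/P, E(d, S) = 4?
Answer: -19115/8736 ≈ -2.1881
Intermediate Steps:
r(P) = 1
n(I, U) = 1
n(L(-5, -4), 6)/416 - 276/126 = 1/416 - 276/126 = 1*(1/416) - 276*1/126 = 1/416 - 46/21 = -19115/8736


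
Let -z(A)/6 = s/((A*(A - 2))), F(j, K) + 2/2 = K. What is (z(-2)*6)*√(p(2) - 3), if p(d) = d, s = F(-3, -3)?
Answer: 18*I ≈ 18.0*I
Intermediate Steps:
F(j, K) = -1 + K
s = -4 (s = -1 - 3 = -4)
z(A) = 24/(A*(-2 + A)) (z(A) = -(-24)/(A*(A - 2)) = -(-24)/(A*(-2 + A)) = 24/(A*(-2 + A)))
(z(-2)*6)*√(p(2) - 3) = ((24/(-2*(-2 - 2)))*6)*√(2 - 3) = ((24*(-½)/(-4))*6)*√(-1) = ((24*(-½)*(-¼))*6)*I = (3*6)*I = 18*I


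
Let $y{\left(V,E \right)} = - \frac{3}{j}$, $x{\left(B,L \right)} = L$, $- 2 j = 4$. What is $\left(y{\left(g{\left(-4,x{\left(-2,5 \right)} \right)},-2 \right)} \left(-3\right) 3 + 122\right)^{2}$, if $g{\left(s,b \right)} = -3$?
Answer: $\frac{47089}{4} \approx 11772.0$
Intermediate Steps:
$j = -2$ ($j = \left(- \frac{1}{2}\right) 4 = -2$)
$y{\left(V,E \right)} = \frac{3}{2}$ ($y{\left(V,E \right)} = - \frac{3}{-2} = \left(-3\right) \left(- \frac{1}{2}\right) = \frac{3}{2}$)
$\left(y{\left(g{\left(-4,x{\left(-2,5 \right)} \right)},-2 \right)} \left(-3\right) 3 + 122\right)^{2} = \left(\frac{3}{2} \left(-3\right) 3 + 122\right)^{2} = \left(\left(- \frac{9}{2}\right) 3 + 122\right)^{2} = \left(- \frac{27}{2} + 122\right)^{2} = \left(\frac{217}{2}\right)^{2} = \frac{47089}{4}$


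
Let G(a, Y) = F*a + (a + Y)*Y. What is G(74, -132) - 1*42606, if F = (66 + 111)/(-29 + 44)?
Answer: -170384/5 ≈ -34077.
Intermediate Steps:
F = 59/5 (F = 177/15 = 177*(1/15) = 59/5 ≈ 11.800)
G(a, Y) = 59*a/5 + Y*(Y + a) (G(a, Y) = 59*a/5 + (a + Y)*Y = 59*a/5 + (Y + a)*Y = 59*a/5 + Y*(Y + a))
G(74, -132) - 1*42606 = ((-132)² + (59/5)*74 - 132*74) - 1*42606 = (17424 + 4366/5 - 9768) - 42606 = 42646/5 - 42606 = -170384/5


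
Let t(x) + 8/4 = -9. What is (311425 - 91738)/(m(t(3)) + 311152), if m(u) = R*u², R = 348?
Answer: 219687/353260 ≈ 0.62188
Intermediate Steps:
t(x) = -11 (t(x) = -2 - 9 = -11)
m(u) = 348*u²
(311425 - 91738)/(m(t(3)) + 311152) = (311425 - 91738)/(348*(-11)² + 311152) = 219687/(348*121 + 311152) = 219687/(42108 + 311152) = 219687/353260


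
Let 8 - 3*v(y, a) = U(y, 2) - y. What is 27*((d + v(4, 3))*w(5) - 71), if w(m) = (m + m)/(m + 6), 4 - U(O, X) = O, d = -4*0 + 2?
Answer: -19467/11 ≈ -1769.7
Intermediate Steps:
d = 2 (d = 0 + 2 = 2)
U(O, X) = 4 - O
w(m) = 2*m/(6 + m) (w(m) = (2*m)/(6 + m) = 2*m/(6 + m))
v(y, a) = 4/3 + 2*y/3 (v(y, a) = 8/3 - ((4 - y) - y)/3 = 8/3 - (4 - 2*y)/3 = 8/3 + (-4/3 + 2*y/3) = 4/3 + 2*y/3)
27*((d + v(4, 3))*w(5) - 71) = 27*((2 + (4/3 + (2/3)*4))*(2*5/(6 + 5)) - 71) = 27*((2 + (4/3 + 8/3))*(2*5/11) - 71) = 27*((2 + 4)*(2*5*(1/11)) - 71) = 27*(6*(10/11) - 71) = 27*(60/11 - 71) = 27*(-721/11) = -19467/11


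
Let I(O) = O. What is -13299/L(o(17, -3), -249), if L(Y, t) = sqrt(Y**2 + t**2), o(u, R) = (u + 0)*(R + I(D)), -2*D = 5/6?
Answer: -159588*sqrt(9413953)/9413953 ≈ -52.013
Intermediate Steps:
D = -5/12 (D = -5/(2*6) = -1/2*5/6 = -5/12 ≈ -0.41667)
o(u, R) = u*(-5/12 + R) (o(u, R) = (u + 0)*(R - 5/12) = u*(-5/12 + R))
-13299/L(o(17, -3), -249) = -13299/sqrt(((1/12)*17*(-5 + 12*(-3)))**2 + (-249)**2) = -13299/sqrt(((1/12)*17*(-5 - 36))**2 + 62001) = -13299/sqrt(((1/12)*17*(-41))**2 + 62001) = -13299/sqrt((-697/12)**2 + 62001) = -13299/sqrt(485809/144 + 62001) = -13299*12*sqrt(9413953)/9413953 = -159588*sqrt(9413953)/9413953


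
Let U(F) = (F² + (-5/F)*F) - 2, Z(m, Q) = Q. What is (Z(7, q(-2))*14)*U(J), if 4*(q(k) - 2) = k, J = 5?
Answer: 378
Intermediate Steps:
q(k) = 2 + k/4
U(F) = -7 + F² (U(F) = (F² - 5) - 2 = (-5 + F²) - 2 = -7 + F²)
(Z(7, q(-2))*14)*U(J) = ((2 + (¼)*(-2))*14)*(-7 + 5²) = ((2 - ½)*14)*(-7 + 25) = ((3/2)*14)*18 = 21*18 = 378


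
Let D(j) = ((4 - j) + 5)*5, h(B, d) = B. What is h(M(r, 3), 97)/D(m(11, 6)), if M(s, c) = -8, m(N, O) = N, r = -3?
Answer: ⅘ ≈ 0.80000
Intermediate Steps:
D(j) = 45 - 5*j (D(j) = (9 - j)*5 = 45 - 5*j)
h(M(r, 3), 97)/D(m(11, 6)) = -8/(45 - 5*11) = -8/(45 - 55) = -8/(-10) = -8*(-⅒) = ⅘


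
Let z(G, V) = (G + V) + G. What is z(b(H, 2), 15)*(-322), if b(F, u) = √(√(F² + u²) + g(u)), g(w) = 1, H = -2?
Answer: -4830 - 644*√(1 + 2*√2) ≈ -6090.1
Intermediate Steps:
b(F, u) = √(1 + √(F² + u²)) (b(F, u) = √(√(F² + u²) + 1) = √(1 + √(F² + u²)))
z(G, V) = V + 2*G
z(b(H, 2), 15)*(-322) = (15 + 2*√(1 + √((-2)² + 2²)))*(-322) = (15 + 2*√(1 + √(4 + 4)))*(-322) = (15 + 2*√(1 + √8))*(-322) = (15 + 2*√(1 + 2*√2))*(-322) = -4830 - 644*√(1 + 2*√2)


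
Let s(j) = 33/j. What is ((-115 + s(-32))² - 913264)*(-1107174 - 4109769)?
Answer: 4806870240268881/1024 ≈ 4.6942e+12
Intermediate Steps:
((-115 + s(-32))² - 913264)*(-1107174 - 4109769) = ((-115 + 33/(-32))² - 913264)*(-1107174 - 4109769) = ((-115 + 33*(-1/32))² - 913264)*(-5216943) = ((-115 - 33/32)² - 913264)*(-5216943) = ((-3713/32)² - 913264)*(-5216943) = (13786369/1024 - 913264)*(-5216943) = -921395967/1024*(-5216943) = 4806870240268881/1024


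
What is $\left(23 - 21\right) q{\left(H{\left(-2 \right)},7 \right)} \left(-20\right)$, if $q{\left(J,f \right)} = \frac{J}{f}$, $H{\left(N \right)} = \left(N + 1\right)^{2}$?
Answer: $- \frac{40}{7} \approx -5.7143$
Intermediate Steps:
$H{\left(N \right)} = \left(1 + N\right)^{2}$
$\left(23 - 21\right) q{\left(H{\left(-2 \right)},7 \right)} \left(-20\right) = \left(23 - 21\right) \frac{\left(1 - 2\right)^{2}}{7} \left(-20\right) = \left(23 - 21\right) \left(-1\right)^{2} \cdot \frac{1}{7} \left(-20\right) = 2 \cdot 1 \cdot \frac{1}{7} \left(-20\right) = 2 \cdot \frac{1}{7} \left(-20\right) = \frac{2}{7} \left(-20\right) = - \frac{40}{7}$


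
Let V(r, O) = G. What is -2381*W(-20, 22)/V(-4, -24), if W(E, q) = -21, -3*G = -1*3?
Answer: 50001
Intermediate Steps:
G = 1 (G = -(-1)*3/3 = -⅓*(-3) = 1)
V(r, O) = 1
-2381*W(-20, 22)/V(-4, -24) = -(-50001)/1 = -(-50001) = -2381*(-21) = 50001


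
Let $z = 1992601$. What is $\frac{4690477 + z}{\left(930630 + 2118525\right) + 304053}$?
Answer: $\frac{3341539}{1676604} \approx 1.993$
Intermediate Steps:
$\frac{4690477 + z}{\left(930630 + 2118525\right) + 304053} = \frac{4690477 + 1992601}{\left(930630 + 2118525\right) + 304053} = \frac{6683078}{3049155 + 304053} = \frac{6683078}{3353208} = 6683078 \cdot \frac{1}{3353208} = \frac{3341539}{1676604}$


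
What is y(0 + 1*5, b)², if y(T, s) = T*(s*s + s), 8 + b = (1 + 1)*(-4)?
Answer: 1440000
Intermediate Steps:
b = -16 (b = -8 + (1 + 1)*(-4) = -8 + 2*(-4) = -8 - 8 = -16)
y(T, s) = T*(s + s²) (y(T, s) = T*(s² + s) = T*(s + s²))
y(0 + 1*5, b)² = ((0 + 1*5)*(-16)*(1 - 16))² = ((0 + 5)*(-16)*(-15))² = (5*(-16)*(-15))² = 1200² = 1440000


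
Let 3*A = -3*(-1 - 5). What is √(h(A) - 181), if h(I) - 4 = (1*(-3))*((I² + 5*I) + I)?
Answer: I*√393 ≈ 19.824*I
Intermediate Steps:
A = 6 (A = (-3*(-1 - 5))/3 = (-3*(-6))/3 = (⅓)*18 = 6)
h(I) = 4 - 18*I - 3*I² (h(I) = 4 + (1*(-3))*((I² + 5*I) + I) = 4 - 3*(I² + 6*I) = 4 + (-18*I - 3*I²) = 4 - 18*I - 3*I²)
√(h(A) - 181) = √((4 - 18*6 - 3*6²) - 181) = √((4 - 108 - 3*36) - 181) = √((4 - 108 - 108) - 181) = √(-212 - 181) = √(-393) = I*√393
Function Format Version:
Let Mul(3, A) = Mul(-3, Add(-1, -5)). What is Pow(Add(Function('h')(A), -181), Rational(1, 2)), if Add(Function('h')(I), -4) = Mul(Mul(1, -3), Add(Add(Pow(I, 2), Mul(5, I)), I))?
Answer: Mul(I, Pow(393, Rational(1, 2))) ≈ Mul(19.824, I)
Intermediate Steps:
A = 6 (A = Mul(Rational(1, 3), Mul(-3, Add(-1, -5))) = Mul(Rational(1, 3), Mul(-3, -6)) = Mul(Rational(1, 3), 18) = 6)
Function('h')(I) = Add(4, Mul(-18, I), Mul(-3, Pow(I, 2))) (Function('h')(I) = Add(4, Mul(Mul(1, -3), Add(Add(Pow(I, 2), Mul(5, I)), I))) = Add(4, Mul(-3, Add(Pow(I, 2), Mul(6, I)))) = Add(4, Add(Mul(-18, I), Mul(-3, Pow(I, 2)))) = Add(4, Mul(-18, I), Mul(-3, Pow(I, 2))))
Pow(Add(Function('h')(A), -181), Rational(1, 2)) = Pow(Add(Add(4, Mul(-18, 6), Mul(-3, Pow(6, 2))), -181), Rational(1, 2)) = Pow(Add(Add(4, -108, Mul(-3, 36)), -181), Rational(1, 2)) = Pow(Add(Add(4, -108, -108), -181), Rational(1, 2)) = Pow(Add(-212, -181), Rational(1, 2)) = Pow(-393, Rational(1, 2)) = Mul(I, Pow(393, Rational(1, 2)))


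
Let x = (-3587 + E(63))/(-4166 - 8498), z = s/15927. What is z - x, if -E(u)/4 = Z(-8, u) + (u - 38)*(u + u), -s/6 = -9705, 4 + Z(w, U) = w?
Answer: 160126289/67233176 ≈ 2.3817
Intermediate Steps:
Z(w, U) = -4 + w
s = 58230 (s = -6*(-9705) = 58230)
z = 19410/5309 (z = 58230/15927 = 58230*(1/15927) = 19410/5309 ≈ 3.6561)
E(u) = 48 - 8*u*(-38 + u) (E(u) = -4*((-4 - 8) + (u - 38)*(u + u)) = -4*(-12 + (-38 + u)*(2*u)) = -4*(-12 + 2*u*(-38 + u)) = 48 - 8*u*(-38 + u))
x = 16139/12664 (x = (-3587 + (48 - 8*63² + 304*63))/(-4166 - 8498) = (-3587 + (48 - 8*3969 + 19152))/(-12664) = (-3587 + (48 - 31752 + 19152))*(-1/12664) = (-3587 - 12552)*(-1/12664) = -16139*(-1/12664) = 16139/12664 ≈ 1.2744)
z - x = 19410/5309 - 1*16139/12664 = 19410/5309 - 16139/12664 = 160126289/67233176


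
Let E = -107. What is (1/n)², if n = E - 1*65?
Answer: 1/29584 ≈ 3.3802e-5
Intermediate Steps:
n = -172 (n = -107 - 1*65 = -107 - 65 = -172)
(1/n)² = (1/(-172))² = (-1/172)² = 1/29584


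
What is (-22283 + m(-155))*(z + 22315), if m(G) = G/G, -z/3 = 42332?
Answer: 2332502042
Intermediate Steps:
z = -126996 (z = -3*42332 = -126996)
m(G) = 1
(-22283 + m(-155))*(z + 22315) = (-22283 + 1)*(-126996 + 22315) = -22282*(-104681) = 2332502042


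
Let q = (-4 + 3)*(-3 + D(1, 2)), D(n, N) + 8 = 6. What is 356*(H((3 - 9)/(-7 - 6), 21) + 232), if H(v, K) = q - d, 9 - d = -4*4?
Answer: 75472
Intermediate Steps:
d = 25 (d = 9 - (-4)*4 = 9 - 1*(-16) = 9 + 16 = 25)
D(n, N) = -2 (D(n, N) = -8 + 6 = -2)
q = 5 (q = (-4 + 3)*(-3 - 2) = -1*(-5) = 5)
H(v, K) = -20 (H(v, K) = 5 - 1*25 = 5 - 25 = -20)
356*(H((3 - 9)/(-7 - 6), 21) + 232) = 356*(-20 + 232) = 356*212 = 75472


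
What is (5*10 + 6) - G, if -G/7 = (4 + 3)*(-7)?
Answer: -287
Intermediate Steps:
G = 343 (G = -7*(4 + 3)*(-7) = -49*(-7) = -7*(-49) = 343)
(5*10 + 6) - G = (5*10 + 6) - 1*343 = (50 + 6) - 343 = 56 - 343 = -287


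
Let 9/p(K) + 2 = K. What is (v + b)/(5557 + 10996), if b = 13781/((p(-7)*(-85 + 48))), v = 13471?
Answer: 512208/612461 ≈ 0.83631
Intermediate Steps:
p(K) = 9/(-2 + K)
b = 13781/37 (b = 13781/(((9/(-2 - 7))*(-85 + 48))) = 13781/(((9/(-9))*(-37))) = 13781/(((9*(-⅑))*(-37))) = 13781/((-1*(-37))) = 13781/37 ≈ 372.46)
(v + b)/(5557 + 10996) = (13471 + 13781/37)/(5557 + 10996) = (512208/37)/16553 = (512208/37)*(1/16553) = 512208/612461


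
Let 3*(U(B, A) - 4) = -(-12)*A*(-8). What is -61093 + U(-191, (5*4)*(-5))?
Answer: -57889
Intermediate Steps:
U(B, A) = 4 - 32*A (U(B, A) = 4 + (-(-12)*A*(-8))/3 = 4 + ((12*A)*(-8))/3 = 4 + (-96*A)/3 = 4 - 32*A)
-61093 + U(-191, (5*4)*(-5)) = -61093 + (4 - 32*5*4*(-5)) = -61093 + (4 - 640*(-5)) = -61093 + (4 - 32*(-100)) = -61093 + (4 + 3200) = -61093 + 3204 = -57889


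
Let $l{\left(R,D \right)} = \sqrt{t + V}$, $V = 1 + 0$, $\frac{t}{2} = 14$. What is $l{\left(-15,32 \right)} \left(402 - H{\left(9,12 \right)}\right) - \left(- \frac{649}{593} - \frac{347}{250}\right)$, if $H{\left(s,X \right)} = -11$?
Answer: $\frac{368021}{148250} + 413 \sqrt{29} \approx 2226.6$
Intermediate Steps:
$t = 28$ ($t = 2 \cdot 14 = 28$)
$V = 1$
$l{\left(R,D \right)} = \sqrt{29}$ ($l{\left(R,D \right)} = \sqrt{28 + 1} = \sqrt{29}$)
$l{\left(-15,32 \right)} \left(402 - H{\left(9,12 \right)}\right) - \left(- \frac{649}{593} - \frac{347}{250}\right) = \sqrt{29} \left(402 - -11\right) - \left(- \frac{649}{593} - \frac{347}{250}\right) = \sqrt{29} \left(402 + 11\right) - - \frac{368021}{148250} = \sqrt{29} \cdot 413 + \left(\frac{649}{593} + \frac{347}{250}\right) = 413 \sqrt{29} + \frac{368021}{148250} = \frac{368021}{148250} + 413 \sqrt{29}$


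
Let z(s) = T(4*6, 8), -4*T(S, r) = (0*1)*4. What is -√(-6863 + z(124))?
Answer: -I*√6863 ≈ -82.843*I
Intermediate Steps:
T(S, r) = 0 (T(S, r) = -0*1*4/4 = -0*4 = -¼*0 = 0)
z(s) = 0
-√(-6863 + z(124)) = -√(-6863 + 0) = -√(-6863) = -I*√6863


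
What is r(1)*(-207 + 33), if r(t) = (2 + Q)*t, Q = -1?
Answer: -174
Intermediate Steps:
r(t) = t (r(t) = (2 - 1)*t = 1*t = t)
r(1)*(-207 + 33) = 1*(-207 + 33) = 1*(-174) = -174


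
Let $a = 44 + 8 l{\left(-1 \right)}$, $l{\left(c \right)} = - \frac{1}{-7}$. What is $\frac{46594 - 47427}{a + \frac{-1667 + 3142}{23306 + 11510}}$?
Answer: $- \frac{203012096}{11012181} \approx -18.435$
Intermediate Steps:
$l{\left(c \right)} = \frac{1}{7}$ ($l{\left(c \right)} = \left(-1\right) \left(- \frac{1}{7}\right) = \frac{1}{7}$)
$a = \frac{316}{7}$ ($a = 44 + 8 \cdot \frac{1}{7} = 44 + \frac{8}{7} = \frac{316}{7} \approx 45.143$)
$\frac{46594 - 47427}{a + \frac{-1667 + 3142}{23306 + 11510}} = \frac{46594 - 47427}{\frac{316}{7} + \frac{-1667 + 3142}{23306 + 11510}} = - \frac{833}{\frac{316}{7} + \frac{1475}{34816}} = - \frac{833}{\frac{11012181}{243712}} = \left(-833\right) \frac{243712}{11012181} = - \frac{203012096}{11012181}$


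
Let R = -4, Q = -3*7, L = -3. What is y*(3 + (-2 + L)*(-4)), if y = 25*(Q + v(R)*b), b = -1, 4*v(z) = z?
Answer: -11500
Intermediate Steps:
Q = -21
v(z) = z/4
y = -500 (y = 25*(-21 + ((¼)*(-4))*(-1)) = 25*(-21 - 1*(-1)) = 25*(-21 + 1) = 25*(-20) = -500)
y*(3 + (-2 + L)*(-4)) = -500*(3 + (-2 - 3)*(-4)) = -500*(3 - 5*(-4)) = -500*(3 + 20) = -500*23 = -11500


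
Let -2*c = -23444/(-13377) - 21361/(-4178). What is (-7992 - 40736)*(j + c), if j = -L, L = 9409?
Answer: 12816741792358334/27944553 ≈ 4.5865e+8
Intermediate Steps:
c = -383695129/111778212 (c = -(-23444/(-13377) - 21361/(-4178))/2 = -(-23444*(-1/13377) - 21361*(-1/4178))/2 = -(23444/13377 + 21361/4178)/2 = -1/2*383695129/55889106 = -383695129/111778212 ≈ -3.4326)
j = -9409 (j = -1*9409 = -9409)
(-7992 - 40736)*(j + c) = (-7992 - 40736)*(-9409 - 383695129/111778212) = -48728*(-1052104891837/111778212) = 12816741792358334/27944553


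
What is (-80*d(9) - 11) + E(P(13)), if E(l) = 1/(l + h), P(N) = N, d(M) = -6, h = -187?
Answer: 81605/174 ≈ 468.99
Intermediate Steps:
E(l) = 1/(-187 + l) (E(l) = 1/(l - 187) = 1/(-187 + l))
(-80*d(9) - 11) + E(P(13)) = (-80*(-6) - 11) + 1/(-187 + 13) = (480 - 11) + 1/(-174) = 469 - 1/174 = 81605/174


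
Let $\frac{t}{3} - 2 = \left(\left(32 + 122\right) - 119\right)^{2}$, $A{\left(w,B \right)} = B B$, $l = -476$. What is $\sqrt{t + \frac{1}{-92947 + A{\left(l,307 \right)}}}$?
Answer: $\frac{\sqrt{6240047226}}{1302} \approx 60.671$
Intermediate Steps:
$A{\left(w,B \right)} = B^{2}$
$t = 3681$ ($t = 6 + 3 \left(\left(32 + 122\right) - 119\right)^{2} = 6 + 3 \left(154 - 119\right)^{2} = 6 + 3 \cdot 35^{2} = 6 + 3 \cdot 1225 = 6 + 3675 = 3681$)
$\sqrt{t + \frac{1}{-92947 + A{\left(l,307 \right)}}} = \sqrt{3681 + \frac{1}{-92947 + 307^{2}}} = \sqrt{3681 + \frac{1}{-92947 + 94249}} = \sqrt{3681 + \frac{1}{1302}} = \sqrt{\frac{4792663}{1302}} = \frac{\sqrt{6240047226}}{1302}$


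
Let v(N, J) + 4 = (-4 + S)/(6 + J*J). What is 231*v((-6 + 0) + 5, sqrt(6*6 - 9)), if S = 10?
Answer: -882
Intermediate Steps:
v(N, J) = -4 + 6/(6 + J**2) (v(N, J) = -4 + (-4 + 10)/(6 + J*J) = -4 + 6/(6 + J**2))
231*v((-6 + 0) + 5, sqrt(6*6 - 9)) = 231*(2*(-9 - 2*(sqrt(6*6 - 9))**2)/(6 + (sqrt(6*6 - 9))**2)) = 231*(2*(-9 - 2*(sqrt(36 - 9))**2)/(6 + (sqrt(36 - 9))**2)) = 231*(2*(-9 - 2*(sqrt(27))**2)/(6 + (sqrt(27))**2)) = 231*(2*(-9 - 2*(3*sqrt(3))**2)/(6 + (3*sqrt(3))**2)) = 231*(2*(-9 - 2*27)/(6 + 27)) = 231*(2*(-9 - 54)/33) = 231*(2*(1/33)*(-63)) = 231*(-42/11) = -882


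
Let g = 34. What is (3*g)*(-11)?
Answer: -1122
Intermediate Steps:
(3*g)*(-11) = (3*34)*(-11) = 102*(-11) = -1122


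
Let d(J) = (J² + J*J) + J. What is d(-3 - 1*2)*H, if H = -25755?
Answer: -1158975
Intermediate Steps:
d(J) = J + 2*J² (d(J) = (J² + J²) + J = 2*J² + J = J + 2*J²)
d(-3 - 1*2)*H = ((-3 - 1*2)*(1 + 2*(-3 - 1*2)))*(-25755) = ((-3 - 2)*(1 + 2*(-3 - 2)))*(-25755) = -5*(1 + 2*(-5))*(-25755) = -5*(1 - 10)*(-25755) = -5*(-9)*(-25755) = 45*(-25755) = -1158975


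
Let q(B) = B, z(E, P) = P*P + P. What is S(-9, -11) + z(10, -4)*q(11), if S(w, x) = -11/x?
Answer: 133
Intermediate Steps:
z(E, P) = P + P² (z(E, P) = P² + P = P + P²)
S(-9, -11) + z(10, -4)*q(11) = -11/(-11) - 4*(1 - 4)*11 = -11*(-1/11) - 4*(-3)*11 = 1 + 12*11 = 1 + 132 = 133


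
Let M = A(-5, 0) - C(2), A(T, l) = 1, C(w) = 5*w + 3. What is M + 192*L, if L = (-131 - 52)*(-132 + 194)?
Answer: -2178444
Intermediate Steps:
C(w) = 3 + 5*w
L = -11346 (L = -183*62 = -11346)
M = -12 (M = 1 - (3 + 5*2) = 1 - (3 + 10) = 1 - 1*13 = 1 - 13 = -12)
M + 192*L = -12 + 192*(-11346) = -12 - 2178432 = -2178444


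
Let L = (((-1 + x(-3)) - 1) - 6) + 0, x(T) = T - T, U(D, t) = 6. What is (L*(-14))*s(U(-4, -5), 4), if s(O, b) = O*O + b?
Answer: 4480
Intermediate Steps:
s(O, b) = b + O² (s(O, b) = O² + b = b + O²)
x(T) = 0
L = -8 (L = (((-1 + 0) - 1) - 6) + 0 = ((-1 - 1) - 6) + 0 = (-2 - 6) + 0 = -8 + 0 = -8)
(L*(-14))*s(U(-4, -5), 4) = (-8*(-14))*(4 + 6²) = 112*(4 + 36) = 112*40 = 4480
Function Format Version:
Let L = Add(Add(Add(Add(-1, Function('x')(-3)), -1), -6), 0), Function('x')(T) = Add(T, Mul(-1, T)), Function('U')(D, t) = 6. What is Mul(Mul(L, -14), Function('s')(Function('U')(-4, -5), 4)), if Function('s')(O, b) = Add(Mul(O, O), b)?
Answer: 4480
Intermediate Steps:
Function('s')(O, b) = Add(b, Pow(O, 2)) (Function('s')(O, b) = Add(Pow(O, 2), b) = Add(b, Pow(O, 2)))
Function('x')(T) = 0
L = -8 (L = Add(Add(Add(Add(-1, 0), -1), -6), 0) = Add(Add(Add(-1, -1), -6), 0) = Add(Add(-2, -6), 0) = Add(-8, 0) = -8)
Mul(Mul(L, -14), Function('s')(Function('U')(-4, -5), 4)) = Mul(Mul(-8, -14), Add(4, Pow(6, 2))) = Mul(112, Add(4, 36)) = Mul(112, 40) = 4480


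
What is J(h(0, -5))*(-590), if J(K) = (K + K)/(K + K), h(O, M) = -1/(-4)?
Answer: -590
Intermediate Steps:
h(O, M) = ¼ (h(O, M) = -1*(-¼) = ¼)
J(K) = 1 (J(K) = (2*K)/((2*K)) = (2*K)*(1/(2*K)) = 1)
J(h(0, -5))*(-590) = 1*(-590) = -590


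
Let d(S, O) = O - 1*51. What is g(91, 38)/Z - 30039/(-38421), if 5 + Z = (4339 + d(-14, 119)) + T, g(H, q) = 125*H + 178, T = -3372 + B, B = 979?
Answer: 168075388/25729263 ≈ 6.5325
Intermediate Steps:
d(S, O) = -51 + O (d(S, O) = O - 51 = -51 + O)
T = -2393 (T = -3372 + 979 = -2393)
g(H, q) = 178 + 125*H
Z = 2009 (Z = -5 + ((4339 + (-51 + 119)) - 2393) = -5 + ((4339 + 68) - 2393) = -5 + (4407 - 2393) = -5 + 2014 = 2009)
g(91, 38)/Z - 30039/(-38421) = (178 + 125*91)/2009 - 30039/(-38421) = (178 + 11375)*(1/2009) - 30039*(-1/38421) = 11553*(1/2009) + 10013/12807 = 11553/2009 + 10013/12807 = 168075388/25729263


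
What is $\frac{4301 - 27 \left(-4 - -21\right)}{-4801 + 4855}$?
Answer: $\frac{1921}{27} \approx 71.148$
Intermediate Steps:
$\frac{4301 - 27 \left(-4 - -21\right)}{-4801 + 4855} = \frac{4301 - 27 \left(-4 + 21\right)}{54} = \left(4301 - 459\right) \frac{1}{54} = 3842 \cdot \frac{1}{54} = \frac{1921}{27}$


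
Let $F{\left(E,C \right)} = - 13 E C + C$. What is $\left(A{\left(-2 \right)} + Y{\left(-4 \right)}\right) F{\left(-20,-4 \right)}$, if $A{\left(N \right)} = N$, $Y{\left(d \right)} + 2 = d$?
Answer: $8352$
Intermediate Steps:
$F{\left(E,C \right)} = C - 13 C E$ ($F{\left(E,C \right)} = - 13 C E + C = C - 13 C E$)
$Y{\left(d \right)} = -2 + d$
$\left(A{\left(-2 \right)} + Y{\left(-4 \right)}\right) F{\left(-20,-4 \right)} = \left(-2 - 6\right) \left(- 4 \left(1 - -260\right)\right) = \left(-2 - 6\right) \left(- 4 \left(1 + 260\right)\right) = - 8 \left(\left(-4\right) 261\right) = \left(-8\right) \left(-1044\right) = 8352$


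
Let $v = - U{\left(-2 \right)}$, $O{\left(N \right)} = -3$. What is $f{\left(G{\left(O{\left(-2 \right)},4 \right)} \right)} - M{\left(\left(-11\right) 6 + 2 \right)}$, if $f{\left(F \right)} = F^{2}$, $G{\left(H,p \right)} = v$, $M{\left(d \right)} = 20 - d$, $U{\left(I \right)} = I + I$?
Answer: $-68$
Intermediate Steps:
$U{\left(I \right)} = 2 I$
$v = 4$ ($v = - 2 \left(-2\right) = \left(-1\right) \left(-4\right) = 4$)
$G{\left(H,p \right)} = 4$
$f{\left(G{\left(O{\left(-2 \right)},4 \right)} \right)} - M{\left(\left(-11\right) 6 + 2 \right)} = 4^{2} - \left(20 - \left(\left(-11\right) 6 + 2\right)\right) = 16 - \left(20 - \left(-66 + 2\right)\right) = 16 - \left(20 - -64\right) = 16 - \left(20 + 64\right) = 16 - 84 = -68$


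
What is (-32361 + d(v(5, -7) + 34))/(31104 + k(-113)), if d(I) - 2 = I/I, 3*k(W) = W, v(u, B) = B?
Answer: -97074/93199 ≈ -1.0416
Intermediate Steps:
k(W) = W/3
d(I) = 3 (d(I) = 2 + I/I = 2 + 1 = 3)
(-32361 + d(v(5, -7) + 34))/(31104 + k(-113)) = (-32361 + 3)/(31104 + (⅓)*(-113)) = -32358/(31104 - 113/3) = -32358/93199/3 = -32358*3/93199 = -97074/93199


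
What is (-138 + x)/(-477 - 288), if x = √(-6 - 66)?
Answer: 46/255 - 2*I*√2/255 ≈ 0.18039 - 0.011092*I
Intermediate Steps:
x = 6*I*√2 (x = √(-72) = 6*I*√2 ≈ 8.4853*I)
(-138 + x)/(-477 - 288) = (-138 + 6*I*√2)/(-477 - 288) = (-138 + 6*I*√2)/(-765) = (-138 + 6*I*√2)*(-1/765) = 46/255 - 2*I*√2/255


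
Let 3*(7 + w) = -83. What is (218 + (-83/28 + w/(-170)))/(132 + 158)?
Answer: 1536811/2070600 ≈ 0.74221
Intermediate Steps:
w = -104/3 (w = -7 + (1/3)*(-83) = -7 - 83/3 = -104/3 ≈ -34.667)
(218 + (-83/28 + w/(-170)))/(132 + 158) = (218 + (-83/28 - 104/3/(-170)))/(132 + 158) = (218 + (-83*1/28 - 104/3*(-1/170)))/290 = (218 + (-83/28 + 52/255))*(1/290) = (218 - 19709/7140)*(1/290) = (1536811/7140)*(1/290) = 1536811/2070600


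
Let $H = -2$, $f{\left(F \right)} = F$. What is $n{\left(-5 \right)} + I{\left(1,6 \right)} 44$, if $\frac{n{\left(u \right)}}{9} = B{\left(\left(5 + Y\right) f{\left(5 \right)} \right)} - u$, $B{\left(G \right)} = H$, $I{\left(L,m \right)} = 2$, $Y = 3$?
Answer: $115$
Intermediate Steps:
$B{\left(G \right)} = -2$
$n{\left(u \right)} = -18 - 9 u$ ($n{\left(u \right)} = 9 \left(-2 - u\right) = -18 - 9 u$)
$n{\left(-5 \right)} + I{\left(1,6 \right)} 44 = \left(-18 - -45\right) + 2 \cdot 44 = \left(-18 + 45\right) + 88 = 27 + 88 = 115$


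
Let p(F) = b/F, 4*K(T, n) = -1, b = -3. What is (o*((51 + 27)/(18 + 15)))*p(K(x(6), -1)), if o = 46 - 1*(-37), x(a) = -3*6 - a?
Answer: 25896/11 ≈ 2354.2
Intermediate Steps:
x(a) = -18 - a
K(T, n) = -¼ (K(T, n) = (¼)*(-1) = -¼)
o = 83 (o = 46 + 37 = 83)
p(F) = -3/F
(o*((51 + 27)/(18 + 15)))*p(K(x(6), -1)) = (83*((51 + 27)/(18 + 15)))*(-3/(-¼)) = (83*(78/33))*(-3*(-4)) = (83*(78*(1/33)))*12 = (83*(26/11))*12 = (2158/11)*12 = 25896/11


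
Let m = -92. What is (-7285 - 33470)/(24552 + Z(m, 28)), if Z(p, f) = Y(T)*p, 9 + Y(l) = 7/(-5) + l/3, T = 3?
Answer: -203775/127084 ≈ -1.6035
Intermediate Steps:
Y(l) = -52/5 + l/3 (Y(l) = -9 + (7/(-5) + l/3) = -9 + (7*(-⅕) + l*(⅓)) = -9 + (-7/5 + l/3) = -52/5 + l/3)
Z(p, f) = -47*p/5 (Z(p, f) = (-52/5 + (⅓)*3)*p = (-52/5 + 1)*p = -47*p/5)
(-7285 - 33470)/(24552 + Z(m, 28)) = (-7285 - 33470)/(24552 - 47/5*(-92)) = -40755/(24552 + 4324/5) = -40755/127084/5 = -40755*5/127084 = -203775/127084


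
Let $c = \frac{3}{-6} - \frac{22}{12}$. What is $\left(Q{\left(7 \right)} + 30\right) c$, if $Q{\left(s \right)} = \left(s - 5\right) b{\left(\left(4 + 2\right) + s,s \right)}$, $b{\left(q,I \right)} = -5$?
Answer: $- \frac{140}{3} \approx -46.667$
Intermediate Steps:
$c = - \frac{7}{3}$ ($c = 3 \left(- \frac{1}{6}\right) - \frac{11}{6} = - \frac{1}{2} - \frac{11}{6} = - \frac{7}{3} \approx -2.3333$)
$Q{\left(s \right)} = 25 - 5 s$ ($Q{\left(s \right)} = \left(s - 5\right) \left(-5\right) = \left(-5 + s\right) \left(-5\right) = 25 - 5 s$)
$\left(Q{\left(7 \right)} + 30\right) c = \left(\left(25 - 35\right) + 30\right) \left(- \frac{7}{3}\right) = \left(-10 + 30\right) \left(- \frac{7}{3}\right) = 20 \left(- \frac{7}{3}\right) = - \frac{140}{3}$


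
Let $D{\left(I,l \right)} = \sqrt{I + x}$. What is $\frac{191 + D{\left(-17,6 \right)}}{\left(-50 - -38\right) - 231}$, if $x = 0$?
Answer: $- \frac{191}{243} - \frac{i \sqrt{17}}{243} \approx -0.78601 - 0.016968 i$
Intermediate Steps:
$D{\left(I,l \right)} = \sqrt{I}$ ($D{\left(I,l \right)} = \sqrt{I + 0} = \sqrt{I}$)
$\frac{191 + D{\left(-17,6 \right)}}{\left(-50 - -38\right) - 231} = \frac{191 + \sqrt{-17}}{\left(-50 - -38\right) - 231} = \frac{191 + i \sqrt{17}}{\left(-50 + 38\right) - 231} = \frac{191 + i \sqrt{17}}{-12 - 231} = \frac{191 + i \sqrt{17}}{-243} = \left(191 + i \sqrt{17}\right) \left(- \frac{1}{243}\right) = - \frac{191}{243} - \frac{i \sqrt{17}}{243}$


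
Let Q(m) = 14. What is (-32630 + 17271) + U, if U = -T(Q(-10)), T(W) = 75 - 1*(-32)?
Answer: -15466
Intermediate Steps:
T(W) = 107 (T(W) = 75 + 32 = 107)
U = -107 (U = -1*107 = -107)
(-32630 + 17271) + U = (-32630 + 17271) - 107 = -15359 - 107 = -15466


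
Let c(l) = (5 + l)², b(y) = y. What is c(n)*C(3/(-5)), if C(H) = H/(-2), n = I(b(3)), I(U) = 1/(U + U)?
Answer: 961/120 ≈ 8.0083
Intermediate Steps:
I(U) = 1/(2*U)
n = ⅙ (n = (½)/3 = (½)*(⅓) = ⅙ ≈ 0.16667)
C(H) = -H/2 (C(H) = H*(-½) = -H/2)
c(n)*C(3/(-5)) = (5 + ⅙)²*(-3/(2*(-5))) = (31/6)²*(-3*(-1)/(2*5)) = 961*(-½*(-⅗))/36 = (961/36)*(3/10) = 961/120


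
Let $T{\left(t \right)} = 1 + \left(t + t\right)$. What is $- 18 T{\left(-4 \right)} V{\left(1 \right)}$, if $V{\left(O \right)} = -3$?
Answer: $-378$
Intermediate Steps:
$T{\left(t \right)} = 1 + 2 t$
$- 18 T{\left(-4 \right)} V{\left(1 \right)} = - 18 \left(1 + 2 \left(-4\right)\right) \left(-3\right) = - 18 \left(1 - 8\right) \left(-3\right) = \left(-18\right) \left(-7\right) \left(-3\right) = 126 \left(-3\right) = -378$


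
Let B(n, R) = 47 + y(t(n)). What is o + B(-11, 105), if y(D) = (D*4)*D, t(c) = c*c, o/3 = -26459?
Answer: -20766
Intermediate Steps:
o = -79377 (o = 3*(-26459) = -79377)
t(c) = c**2
y(D) = 4*D**2 (y(D) = (4*D)*D = 4*D**2)
B(n, R) = 47 + 4*n**4 (B(n, R) = 47 + 4*(n**2)**2 = 47 + 4*n**4)
o + B(-11, 105) = -79377 + (47 + 4*(-11)**4) = -79377 + (47 + 4*14641) = -79377 + (47 + 58564) = -79377 + 58611 = -20766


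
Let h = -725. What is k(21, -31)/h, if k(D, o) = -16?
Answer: 16/725 ≈ 0.022069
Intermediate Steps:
k(21, -31)/h = -16/(-725) = -16*(-1/725) = 16/725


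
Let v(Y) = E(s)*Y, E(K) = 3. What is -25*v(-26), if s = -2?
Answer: 1950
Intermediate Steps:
v(Y) = 3*Y
-25*v(-26) = -75*(-26) = -25*(-78) = 1950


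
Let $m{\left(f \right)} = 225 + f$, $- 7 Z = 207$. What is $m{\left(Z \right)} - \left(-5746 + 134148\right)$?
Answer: $- \frac{897446}{7} \approx -1.2821 \cdot 10^{5}$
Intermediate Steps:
$Z = - \frac{207}{7}$ ($Z = \left(- \frac{1}{7}\right) 207 = - \frac{207}{7} \approx -29.571$)
$m{\left(Z \right)} - \left(-5746 + 134148\right) = \left(225 - \frac{207}{7}\right) - \left(-5746 + 134148\right) = \frac{1368}{7} - 128402 = - \frac{897446}{7}$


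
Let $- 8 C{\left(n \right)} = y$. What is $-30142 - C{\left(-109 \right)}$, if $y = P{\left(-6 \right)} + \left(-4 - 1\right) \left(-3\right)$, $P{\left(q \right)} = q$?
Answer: $- \frac{241127}{8} \approx -30141.0$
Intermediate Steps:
$y = 9$ ($y = -6 + \left(-4 - 1\right) \left(-3\right) = -6 - -15 = -6 + 15 = 9$)
$C{\left(n \right)} = - \frac{9}{8}$ ($C{\left(n \right)} = \left(- \frac{1}{8}\right) 9 = - \frac{9}{8}$)
$-30142 - C{\left(-109 \right)} = -30142 - - \frac{9}{8} = -30142 + \frac{9}{8} = - \frac{241127}{8}$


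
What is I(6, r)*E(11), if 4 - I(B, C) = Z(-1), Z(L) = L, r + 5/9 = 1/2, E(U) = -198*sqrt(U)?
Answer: -990*sqrt(11) ≈ -3283.5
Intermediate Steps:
r = -1/18 (r = -5/9 + 1/2 = -1/18 ≈ -0.055556)
I(B, C) = 5 (I(B, C) = 4 - 1*(-1) = 4 + 1 = 5)
I(6, r)*E(11) = 5*(-198*sqrt(11)) = -990*sqrt(11)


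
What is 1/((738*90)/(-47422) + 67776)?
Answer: 23711/1607003526 ≈ 1.4755e-5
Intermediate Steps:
1/((738*90)/(-47422) + 67776) = 1/(66420*(-1/47422) + 67776) = 1/(-33210/23711 + 67776) = 1/(1607003526/23711) = 23711/1607003526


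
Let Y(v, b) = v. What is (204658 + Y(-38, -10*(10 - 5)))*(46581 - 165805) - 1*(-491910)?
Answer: -24395122970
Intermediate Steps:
(204658 + Y(-38, -10*(10 - 5)))*(46581 - 165805) - 1*(-491910) = (204658 - 38)*(46581 - 165805) - 1*(-491910) = 204620*(-119224) + 491910 = -24395614880 + 491910 = -24395122970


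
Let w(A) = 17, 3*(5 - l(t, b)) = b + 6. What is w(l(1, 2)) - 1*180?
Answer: -163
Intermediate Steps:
l(t, b) = 3 - b/3 (l(t, b) = 5 - (b + 6)/3 = 5 - (6 + b)/3 = 5 + (-2 - b/3) = 3 - b/3)
w(l(1, 2)) - 1*180 = 17 - 1*180 = 17 - 180 = -163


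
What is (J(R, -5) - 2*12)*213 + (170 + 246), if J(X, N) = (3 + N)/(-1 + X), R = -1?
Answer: -4483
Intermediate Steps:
J(X, N) = (3 + N)/(-1 + X)
(J(R, -5) - 2*12)*213 + (170 + 246) = ((3 - 5)/(-1 - 1) - 2*12)*213 + (170 + 246) = (-2/(-2) - 24)*213 + 416 = (-½*(-2) - 24)*213 + 416 = (1 - 24)*213 + 416 = -23*213 + 416 = -4899 + 416 = -4483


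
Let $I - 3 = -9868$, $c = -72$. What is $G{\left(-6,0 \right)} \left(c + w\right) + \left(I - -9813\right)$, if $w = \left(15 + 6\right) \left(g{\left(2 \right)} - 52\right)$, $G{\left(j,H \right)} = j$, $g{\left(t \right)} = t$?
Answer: $6680$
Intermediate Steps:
$I = -9865$ ($I = 3 - 9868 = -9865$)
$w = -1050$ ($w = \left(15 + 6\right) \left(2 - 52\right) = 21 \left(-50\right) = -1050$)
$G{\left(-6,0 \right)} \left(c + w\right) + \left(I - -9813\right) = - 6 \left(-72 - 1050\right) - 52 = \left(-6\right) \left(-1122\right) + \left(-9865 + 9813\right) = 6732 - 52 = 6680$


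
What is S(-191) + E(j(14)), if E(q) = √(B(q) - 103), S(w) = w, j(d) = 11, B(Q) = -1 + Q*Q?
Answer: -191 + √17 ≈ -186.88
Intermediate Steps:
B(Q) = -1 + Q²
E(q) = √(-104 + q²) (E(q) = √((-1 + q²) - 103) = √(-104 + q²))
S(-191) + E(j(14)) = -191 + √(-104 + 11²) = -191 + √(-104 + 121) = -191 + √17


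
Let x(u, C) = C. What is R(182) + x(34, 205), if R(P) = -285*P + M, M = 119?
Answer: -51546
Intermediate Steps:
R(P) = 119 - 285*P (R(P) = -285*P + 119 = 119 - 285*P)
R(182) + x(34, 205) = (119 - 285*182) + 205 = (119 - 51870) + 205 = -51751 + 205 = -51546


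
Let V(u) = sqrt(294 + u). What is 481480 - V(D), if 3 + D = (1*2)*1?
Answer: 481480 - sqrt(293) ≈ 4.8146e+5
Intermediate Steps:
D = -1 (D = -3 + (1*2)*1 = -3 + 2*1 = -3 + 2 = -1)
481480 - V(D) = 481480 - sqrt(294 - 1) = 481480 - sqrt(293)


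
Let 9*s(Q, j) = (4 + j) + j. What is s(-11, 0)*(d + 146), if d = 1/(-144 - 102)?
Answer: 71830/1107 ≈ 64.887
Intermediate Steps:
s(Q, j) = 4/9 + 2*j/9 (s(Q, j) = ((4 + j) + j)/9 = (4 + 2*j)/9 = 4/9 + 2*j/9)
d = -1/246 (d = 1/(-246) = -1/246 ≈ -0.0040650)
s(-11, 0)*(d + 146) = (4/9 + (2/9)*0)*(-1/246 + 146) = (4/9 + 0)*(35915/246) = (4/9)*(35915/246) = 71830/1107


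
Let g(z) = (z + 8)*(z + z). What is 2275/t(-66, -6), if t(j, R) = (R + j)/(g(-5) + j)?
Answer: 9100/3 ≈ 3033.3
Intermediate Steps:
g(z) = 2*z*(8 + z) (g(z) = (8 + z)*(2*z) = 2*z*(8 + z))
t(j, R) = (R + j)/(-30 + j) (t(j, R) = (R + j)/(2*(-5)*(8 - 5) + j) = (R + j)/(2*(-5)*3 + j) = (R + j)/(-30 + j))
2275/t(-66, -6) = 2275/(((-6 - 66)/(-30 - 66))) = 2275/((-72/(-96))) = 2275/((-1/96*(-72))) = 2275/(¾) = 2275*(4/3) = 9100/3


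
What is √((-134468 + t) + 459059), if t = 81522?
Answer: √406113 ≈ 637.27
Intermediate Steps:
√((-134468 + t) + 459059) = √((-134468 + 81522) + 459059) = √(-52946 + 459059) = √406113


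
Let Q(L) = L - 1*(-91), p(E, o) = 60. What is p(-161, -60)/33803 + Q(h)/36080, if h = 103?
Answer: 396481/55436920 ≈ 0.0071519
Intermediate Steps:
Q(L) = 91 + L (Q(L) = L + 91 = 91 + L)
p(-161, -60)/33803 + Q(h)/36080 = 60/33803 + (91 + 103)/36080 = 60*(1/33803) + 194*(1/36080) = 60/33803 + 97/18040 = 396481/55436920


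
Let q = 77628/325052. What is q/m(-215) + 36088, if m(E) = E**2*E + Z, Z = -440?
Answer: 29146759137654953/807657923345 ≈ 36088.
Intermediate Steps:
q = 19407/81263 (q = 77628*(1/325052) = 19407/81263 ≈ 0.23882)
m(E) = -440 + E**3 (m(E) = E**2*E - 440 = E**3 - 440 = -440 + E**3)
q/m(-215) + 36088 = 19407/(81263*(-440 + (-215)**3)) + 36088 = 19407/(81263*(-440 - 9938375)) + 36088 = (19407/81263)/(-9938815) + 36088 = (19407/81263)*(-1/9938815) + 36088 = -19407/807657923345 + 36088 = 29146759137654953/807657923345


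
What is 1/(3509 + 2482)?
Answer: 1/5991 ≈ 0.00016692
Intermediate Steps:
1/(3509 + 2482) = 1/5991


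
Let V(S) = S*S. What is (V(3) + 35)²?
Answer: 1936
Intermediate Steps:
V(S) = S²
(V(3) + 35)² = (3² + 35)² = (9 + 35)² = 44² = 1936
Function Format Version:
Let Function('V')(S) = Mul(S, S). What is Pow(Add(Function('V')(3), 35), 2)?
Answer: 1936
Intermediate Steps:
Function('V')(S) = Pow(S, 2)
Pow(Add(Function('V')(3), 35), 2) = Pow(Add(Pow(3, 2), 35), 2) = Pow(Add(9, 35), 2) = Pow(44, 2) = 1936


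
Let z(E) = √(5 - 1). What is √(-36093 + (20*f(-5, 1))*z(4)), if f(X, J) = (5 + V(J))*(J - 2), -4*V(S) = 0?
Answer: I*√36293 ≈ 190.51*I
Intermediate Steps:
z(E) = 2 (z(E) = √4 = 2)
V(S) = 0 (V(S) = -¼*0 = 0)
f(X, J) = -10 + 5*J (f(X, J) = (5 + 0)*(J - 2) = 5*(-2 + J) = -10 + 5*J)
√(-36093 + (20*f(-5, 1))*z(4)) = √(-36093 + (20*(-10 + 5*1))*2) = √(-36093 + (20*(-10 + 5))*2) = √(-36093 + (20*(-5))*2) = √(-36093 - 100*2) = √(-36093 - 200) = √(-36293) = I*√36293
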